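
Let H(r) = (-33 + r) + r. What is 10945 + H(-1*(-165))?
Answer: 11242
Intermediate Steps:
H(r) = -33 + 2*r
10945 + H(-1*(-165)) = 10945 + (-33 + 2*(-1*(-165))) = 10945 + (-33 + 2*165) = 10945 + (-33 + 330) = 10945 + 297 = 11242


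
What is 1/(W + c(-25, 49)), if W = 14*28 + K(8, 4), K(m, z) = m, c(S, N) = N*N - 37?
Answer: 1/2764 ≈ 0.00036179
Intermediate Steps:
c(S, N) = -37 + N² (c(S, N) = N² - 37 = -37 + N²)
W = 400 (W = 14*28 + 8 = 392 + 8 = 400)
1/(W + c(-25, 49)) = 1/(400 + (-37 + 49²)) = 1/(400 + (-37 + 2401)) = 1/(400 + 2364) = 1/2764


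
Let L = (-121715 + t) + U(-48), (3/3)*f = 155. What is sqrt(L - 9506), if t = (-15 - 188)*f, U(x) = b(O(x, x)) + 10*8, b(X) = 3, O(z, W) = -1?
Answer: 3*I*sqrt(18067) ≈ 403.24*I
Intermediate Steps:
f = 155
U(x) = 83 (U(x) = 3 + 10*8 = 3 + 80 = 83)
t = -31465 (t = (-15 - 188)*155 = -203*155 = -31465)
L = -153097 (L = (-121715 - 31465) + 83 = -153180 + 83 = -153097)
sqrt(L - 9506) = sqrt(-153097 - 9506) = sqrt(-162603) = 3*I*sqrt(18067)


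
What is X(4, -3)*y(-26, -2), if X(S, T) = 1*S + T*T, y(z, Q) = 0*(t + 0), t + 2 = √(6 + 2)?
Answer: 0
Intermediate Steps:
t = -2 + 2*√2 (t = -2 + √(6 + 2) = -2 + √8 = -2 + 2*√2 ≈ 0.82843)
y(z, Q) = 0 (y(z, Q) = 0*((-2 + 2*√2) + 0) = 0*(-2 + 2*√2) = 0)
X(S, T) = S + T²
X(4, -3)*y(-26, -2) = (4 + (-3)²)*0 = (4 + 9)*0 = 13*0 = 0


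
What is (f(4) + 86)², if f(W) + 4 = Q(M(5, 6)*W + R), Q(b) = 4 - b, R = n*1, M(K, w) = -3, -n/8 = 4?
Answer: 16900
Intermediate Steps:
n = -32 (n = -8*4 = -32)
R = -32 (R = -32*1 = -32)
f(W) = 32 + 3*W (f(W) = -4 + (4 - (-3*W - 32)) = -4 + (4 - (-32 - 3*W)) = -4 + (4 + (32 + 3*W)) = -4 + (36 + 3*W) = 32 + 3*W)
(f(4) + 86)² = ((32 + 3*4) + 86)² = ((32 + 12) + 86)² = (44 + 86)² = 130² = 16900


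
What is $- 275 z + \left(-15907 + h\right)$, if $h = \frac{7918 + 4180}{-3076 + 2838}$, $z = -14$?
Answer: $- \frac{1440832}{119} \approx -12108.0$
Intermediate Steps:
$h = - \frac{6049}{119}$ ($h = \frac{12098}{-238} = 12098 \left(- \frac{1}{238}\right) = - \frac{6049}{119} \approx -50.832$)
$- 275 z + \left(-15907 + h\right) = \left(-275\right) \left(-14\right) - \frac{1898982}{119} = 3850 - \frac{1898982}{119} = - \frac{1440832}{119}$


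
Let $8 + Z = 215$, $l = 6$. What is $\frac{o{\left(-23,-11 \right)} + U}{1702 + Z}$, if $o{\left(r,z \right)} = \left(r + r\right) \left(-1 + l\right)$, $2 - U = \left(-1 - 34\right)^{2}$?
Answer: $- \frac{1453}{1909} \approx -0.76113$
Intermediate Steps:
$Z = 207$ ($Z = -8 + 215 = 207$)
$U = -1223$ ($U = 2 - \left(-1 - 34\right)^{2} = 2 - \left(-35\right)^{2} = 2 - 1225 = -1223$)
$o{\left(r,z \right)} = 10 r$ ($o{\left(r,z \right)} = \left(r + r\right) \left(-1 + 6\right) = 2 r 5 = 10 r$)
$\frac{o{\left(-23,-11 \right)} + U}{1702 + Z} = \frac{10 \left(-23\right) - 1223}{1702 + 207} = \frac{-230 - 1223}{1909} = \left(-1453\right) \frac{1}{1909} = - \frac{1453}{1909}$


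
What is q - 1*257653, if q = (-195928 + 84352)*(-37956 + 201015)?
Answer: -18193728637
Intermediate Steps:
q = -18193470984 (q = -111576*163059 = -18193470984)
q - 1*257653 = -18193470984 - 1*257653 = -18193470984 - 257653 = -18193728637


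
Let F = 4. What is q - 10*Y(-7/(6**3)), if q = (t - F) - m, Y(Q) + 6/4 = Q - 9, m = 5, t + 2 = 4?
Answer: 10619/108 ≈ 98.324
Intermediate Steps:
t = 2 (t = -2 + 4 = 2)
Y(Q) = -21/2 + Q (Y(Q) = -3/2 + (Q - 9) = -3/2 + (-9 + Q) = -21/2 + Q)
q = -7 (q = (2 - 1*4) - 1*5 = (2 - 4) - 5 = -2 - 5 = -7)
q - 10*Y(-7/(6**3)) = -7 - 10*(-21/2 - 7/(6**3)) = -7 - 10*(-21/2 - 7/216) = -7 - 10*(-2275/216) = -7 + 11375/108 = 10619/108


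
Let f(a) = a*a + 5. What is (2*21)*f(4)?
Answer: 882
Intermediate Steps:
f(a) = 5 + a**2 (f(a) = a**2 + 5 = 5 + a**2)
(2*21)*f(4) = (2*21)*(5 + 4**2) = 42*(5 + 16) = 42*21 = 882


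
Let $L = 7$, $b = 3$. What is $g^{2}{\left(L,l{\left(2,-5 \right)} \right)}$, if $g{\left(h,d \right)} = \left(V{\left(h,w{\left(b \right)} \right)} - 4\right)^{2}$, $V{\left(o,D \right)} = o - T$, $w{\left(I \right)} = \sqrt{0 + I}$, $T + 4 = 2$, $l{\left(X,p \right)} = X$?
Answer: $625$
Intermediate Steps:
$T = -2$ ($T = -4 + 2 = -2$)
$w{\left(I \right)} = \sqrt{I}$
$V{\left(o,D \right)} = 2 + o$ ($V{\left(o,D \right)} = o - -2 = o + 2 = 2 + o$)
$g{\left(h,d \right)} = \left(-2 + h\right)^{2}$ ($g{\left(h,d \right)} = \left(\left(2 + h\right) - 4\right)^{2} = \left(-2 + h\right)^{2}$)
$g^{2}{\left(L,l{\left(2,-5 \right)} \right)} = \left(\left(-2 + 7\right)^{2}\right)^{2} = \left(5^{2}\right)^{2} = 25^{2} = 625$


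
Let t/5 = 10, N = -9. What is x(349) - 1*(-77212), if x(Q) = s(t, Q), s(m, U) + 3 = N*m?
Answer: 76759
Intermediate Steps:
t = 50 (t = 5*10 = 50)
s(m, U) = -3 - 9*m
x(Q) = -453 (x(Q) = -3 - 9*50 = -3 - 450 = -453)
x(349) - 1*(-77212) = -453 - 1*(-77212) = -453 + 77212 = 76759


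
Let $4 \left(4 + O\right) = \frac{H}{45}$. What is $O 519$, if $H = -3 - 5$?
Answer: $- \frac{31486}{15} \approx -2099.1$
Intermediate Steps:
$H = -8$ ($H = -3 - 5 = -8$)
$O = - \frac{182}{45}$ ($O = -4 + \frac{\left(-8\right) \frac{1}{45}}{4} = -4 + \frac{1}{4} \left(- \frac{8}{45}\right) = -4 - \frac{2}{45} = - \frac{182}{45} \approx -4.0444$)
$O 519 = \left(- \frac{182}{45}\right) 519 = - \frac{31486}{15}$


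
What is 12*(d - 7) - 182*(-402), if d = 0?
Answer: 73080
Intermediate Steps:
12*(d - 7) - 182*(-402) = 12*(0 - 7) - 182*(-402) = 12*(-7) + 73164 = -84 + 73164 = 73080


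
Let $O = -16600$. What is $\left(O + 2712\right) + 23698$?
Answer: $9810$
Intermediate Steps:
$\left(O + 2712\right) + 23698 = \left(-16600 + 2712\right) + 23698 = -13888 + 23698 = 9810$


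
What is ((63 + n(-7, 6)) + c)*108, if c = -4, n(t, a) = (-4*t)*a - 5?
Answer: 23976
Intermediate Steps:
n(t, a) = -5 - 4*a*t (n(t, a) = -4*a*t - 5 = -5 - 4*a*t)
((63 + n(-7, 6)) + c)*108 = ((63 + (-5 - 4*6*(-7))) - 4)*108 = ((63 + (-5 + 168)) - 4)*108 = ((63 + 163) - 4)*108 = (226 - 4)*108 = 222*108 = 23976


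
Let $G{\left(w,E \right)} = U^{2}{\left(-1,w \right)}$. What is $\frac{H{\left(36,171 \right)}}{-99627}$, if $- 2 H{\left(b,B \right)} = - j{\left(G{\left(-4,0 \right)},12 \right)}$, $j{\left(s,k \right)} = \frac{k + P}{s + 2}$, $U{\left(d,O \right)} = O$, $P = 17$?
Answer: $- \frac{29}{3586572} \approx -8.0857 \cdot 10^{-6}$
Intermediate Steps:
$G{\left(w,E \right)} = w^{2}$
$j{\left(s,k \right)} = \frac{17 + k}{2 + s}$ ($j{\left(s,k \right)} = \frac{k + 17}{s + 2} = \frac{17 + k}{2 + s}$)
$H{\left(b,B \right)} = \frac{29}{36}$ ($H{\left(b,B \right)} = - \frac{\left(-1\right) \frac{17 + 12}{2 + \left(-4\right)^{2}}}{2} = - \frac{\left(-1\right) \frac{1}{2 + 16} \cdot 29}{2} = - \frac{\left(-1\right) \frac{1}{18} \cdot 29}{2} = - \frac{\left(-1\right) \frac{29}{18}}{2} = \left(- \frac{1}{2}\right) \left(- \frac{29}{18}\right) = \frac{29}{36}$)
$\frac{H{\left(36,171 \right)}}{-99627} = \frac{29}{36 \left(-99627\right)} = \frac{29}{36} \left(- \frac{1}{99627}\right) = - \frac{29}{3586572}$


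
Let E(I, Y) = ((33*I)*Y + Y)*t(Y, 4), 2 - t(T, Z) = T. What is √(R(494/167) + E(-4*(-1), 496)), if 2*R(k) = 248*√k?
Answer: 2*√(-227213021672 + 5177*√82498)/167 ≈ 5708.6*I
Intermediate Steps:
t(T, Z) = 2 - T
R(k) = 124*√k (R(k) = (248*√k)/2 = 124*√k)
E(I, Y) = (2 - Y)*(Y + 33*I*Y) (E(I, Y) = ((33*I)*Y + Y)*(2 - Y) = (33*I*Y + Y)*(2 - Y) = (Y + 33*I*Y)*(2 - Y) = (2 - Y)*(Y + 33*I*Y))
√(R(494/167) + E(-4*(-1), 496)) = √(124*√(494/167) - 1*496*(1 + 33*(-4*(-1)))*(-2 + 496)) = √(124*√(494*(1/167)) - 1*496*(1 + 33*4)*494) = √(124*√(494/167) - 1*496*(1 + 132)*494) = √(124*(√82498/167) - 1*496*133*494) = √(124*√82498/167 - 32588192) = √(-32588192 + 124*√82498/167)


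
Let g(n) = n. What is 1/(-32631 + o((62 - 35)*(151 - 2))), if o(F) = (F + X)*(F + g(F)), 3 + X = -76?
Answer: 1/31700793 ≈ 3.1545e-8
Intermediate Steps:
X = -79 (X = -3 - 76 = -79)
o(F) = 2*F*(-79 + F) (o(F) = (F - 79)*(F + F) = (-79 + F)*(2*F) = 2*F*(-79 + F))
1/(-32631 + o((62 - 35)*(151 - 2))) = 1/(-32631 + 2*((62 - 35)*(151 - 2))*(-79 + (62 - 35)*(151 - 2))) = 1/(-32631 + 2*(27*149)*(-79 + 27*149)) = 1/(-32631 + 2*4023*(-79 + 4023)) = 1/(-32631 + 2*4023*3944) = 1/(-32631 + 31733424) = 1/31700793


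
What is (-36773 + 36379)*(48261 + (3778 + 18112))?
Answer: -27639494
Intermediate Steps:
(-36773 + 36379)*(48261 + (3778 + 18112)) = -394*(48261 + 21890) = -394*70151 = -27639494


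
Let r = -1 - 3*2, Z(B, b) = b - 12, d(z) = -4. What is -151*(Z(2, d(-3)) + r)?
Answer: 3473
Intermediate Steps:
Z(B, b) = -12 + b
r = -7 (r = -1 - 6 = -7)
-151*(Z(2, d(-3)) + r) = -151*((-12 - 4) - 7) = -151*(-16 - 7) = -151*(-23) = 3473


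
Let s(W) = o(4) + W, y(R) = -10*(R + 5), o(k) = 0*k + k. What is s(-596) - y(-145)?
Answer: -1992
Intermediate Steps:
o(k) = k (o(k) = 0 + k = k)
y(R) = -50 - 10*R (y(R) = -10*(5 + R) = -50 - 10*R)
s(W) = 4 + W
s(-596) - y(-145) = (4 - 596) - (-50 - 10*(-145)) = -592 - (-50 + 1450) = -592 - 1*1400 = -592 - 1400 = -1992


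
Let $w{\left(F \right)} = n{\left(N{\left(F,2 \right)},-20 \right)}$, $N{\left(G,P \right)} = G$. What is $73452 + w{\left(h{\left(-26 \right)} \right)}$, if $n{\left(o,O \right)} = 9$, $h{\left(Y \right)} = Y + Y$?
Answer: $73461$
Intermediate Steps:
$h{\left(Y \right)} = 2 Y$
$w{\left(F \right)} = 9$
$73452 + w{\left(h{\left(-26 \right)} \right)} = 73452 + 9 = 73461$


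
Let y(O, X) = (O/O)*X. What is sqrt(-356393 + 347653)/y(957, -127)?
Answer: -2*I*sqrt(2185)/127 ≈ -0.73613*I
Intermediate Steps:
y(O, X) = X (y(O, X) = 1*X = X)
sqrt(-356393 + 347653)/y(957, -127) = sqrt(-356393 + 347653)/(-127) = sqrt(-8740)*(-1/127) = (2*I*sqrt(2185))*(-1/127) = -2*I*sqrt(2185)/127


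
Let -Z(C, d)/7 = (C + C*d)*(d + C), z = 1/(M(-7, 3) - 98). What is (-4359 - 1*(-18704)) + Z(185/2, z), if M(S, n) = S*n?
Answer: -182232025/4046 ≈ -45040.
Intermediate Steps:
z = -1/119 (z = 1/(-7*3 - 98) = 1/(-21 - 98) = 1/(-119) = -1/119 ≈ -0.0084034)
Z(C, d) = -7*(C + d)*(C + C*d) (Z(C, d) = -7*(C + C*d)*(d + C) = -7*(C + C*d)*(C + d) = -7*(C + d)*(C + C*d))
(-4359 - 1*(-18704)) + Z(185/2, z) = (-4359 - 1*(-18704)) - 7*185/2*(185/2 - 1/119 + (-1/119)² + (185/2)*(-1/119)) = (-4359 + 18704) - 7*185*(½)*(185*(½) - 1/119 + 1/14161 + (185*(½))*(-1/119)) = 14345 - 7*185/2*(185/2 - 1/119 + 1/14161 + (185/2)*(-1/119)) = 14345 - 7*185/2*(185/2 - 1/119 + 1/14161 - 185/238) = 14345 - 7*185/2*1298767/14161 = 14345 - 240271895/4046 = -182232025/4046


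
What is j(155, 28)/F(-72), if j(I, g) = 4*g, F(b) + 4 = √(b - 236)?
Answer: -112/81 - 56*I*√77/81 ≈ -1.3827 - 6.0666*I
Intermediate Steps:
F(b) = -4 + √(-236 + b) (F(b) = -4 + √(b - 236) = -4 + √(-236 + b))
j(155, 28)/F(-72) = (4*28)/(-4 + √(-236 - 72)) = 112/(-4 + √(-308)) = 112/(-4 + 2*I*√77)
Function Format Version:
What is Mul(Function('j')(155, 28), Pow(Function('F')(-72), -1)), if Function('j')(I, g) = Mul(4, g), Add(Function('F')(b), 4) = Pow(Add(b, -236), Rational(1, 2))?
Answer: Add(Rational(-112, 81), Mul(Rational(-56, 81), I, Pow(77, Rational(1, 2)))) ≈ Add(-1.3827, Mul(-6.0666, I))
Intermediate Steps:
Function('F')(b) = Add(-4, Pow(Add(-236, b), Rational(1, 2))) (Function('F')(b) = Add(-4, Pow(Add(b, -236), Rational(1, 2))) = Add(-4, Pow(Add(-236, b), Rational(1, 2))))
Mul(Function('j')(155, 28), Pow(Function('F')(-72), -1)) = Mul(Mul(4, 28), Pow(Add(-4, Pow(Add(-236, -72), Rational(1, 2))), -1)) = Mul(112, Pow(Add(-4, Pow(-308, Rational(1, 2))), -1)) = Mul(112, Pow(Add(-4, Mul(2, I, Pow(77, Rational(1, 2)))), -1))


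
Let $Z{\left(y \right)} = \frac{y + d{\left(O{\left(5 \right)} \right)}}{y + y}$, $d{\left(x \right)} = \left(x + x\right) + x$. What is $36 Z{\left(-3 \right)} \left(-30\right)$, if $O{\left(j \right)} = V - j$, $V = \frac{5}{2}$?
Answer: $-1890$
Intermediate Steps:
$V = \frac{5}{2}$ ($V = 5 \cdot \frac{1}{2} = \frac{5}{2} \approx 2.5$)
$O{\left(j \right)} = \frac{5}{2} - j$
$d{\left(x \right)} = 3 x$ ($d{\left(x \right)} = 2 x + x = 3 x$)
$Z{\left(y \right)} = \frac{- \frac{15}{2} + y}{2 y}$ ($Z{\left(y \right)} = \frac{y + 3 \left(\frac{5}{2} - 5\right)}{y + y} = \frac{y + 3 \left(\frac{5}{2} - 5\right)}{2 y} = \left(y + 3 \left(- \frac{5}{2}\right)\right) \frac{1}{2 y} = \left(y - \frac{15}{2}\right) \frac{1}{2 y} = \left(- \frac{15}{2} + y\right) \frac{1}{2 y} = \frac{- \frac{15}{2} + y}{2 y}$)
$36 Z{\left(-3 \right)} \left(-30\right) = 36 \frac{-15 + 2 \left(-3\right)}{4 \left(-3\right)} \left(-30\right) = 36 \cdot \frac{1}{4} \left(- \frac{1}{3}\right) \left(-15 - 6\right) \left(-30\right) = 36 \cdot \frac{1}{4} \left(- \frac{1}{3}\right) \left(-21\right) \left(-30\right) = 36 \cdot \frac{7}{4} \left(-30\right) = 63 \left(-30\right) = -1890$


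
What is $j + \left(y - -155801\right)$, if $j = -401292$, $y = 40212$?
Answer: $-205279$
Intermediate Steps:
$j + \left(y - -155801\right) = -401292 + \left(40212 - -155801\right) = -401292 + \left(40212 + 155801\right) = -401292 + 196013 = -205279$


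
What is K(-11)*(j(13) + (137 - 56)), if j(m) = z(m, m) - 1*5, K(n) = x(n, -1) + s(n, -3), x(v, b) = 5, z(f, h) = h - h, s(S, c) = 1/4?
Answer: 399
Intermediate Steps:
s(S, c) = ¼
z(f, h) = 0
K(n) = 21/4 (K(n) = 5 + ¼ = 21/4)
j(m) = -5 (j(m) = 0 - 1*5 = 0 - 5 = -5)
K(-11)*(j(13) + (137 - 56)) = 21*(-5 + (137 - 56))/4 = 21*(-5 + 81)/4 = (21/4)*76 = 399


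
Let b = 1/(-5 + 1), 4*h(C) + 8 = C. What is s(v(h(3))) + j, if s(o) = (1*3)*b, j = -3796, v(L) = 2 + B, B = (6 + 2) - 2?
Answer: -15187/4 ≈ -3796.8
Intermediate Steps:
h(C) = -2 + C/4
B = 6 (B = 8 - 2 = 6)
v(L) = 8 (v(L) = 2 + 6 = 8)
b = -1/4 (b = 1/(-4) = -1/4 ≈ -0.25000)
s(o) = -3/4 (s(o) = (1*3)*(-1/4) = 3*(-1/4) = -3/4)
s(v(h(3))) + j = -3/4 - 3796 = -15187/4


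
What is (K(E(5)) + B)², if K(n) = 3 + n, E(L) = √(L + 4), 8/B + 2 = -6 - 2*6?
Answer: 784/25 ≈ 31.360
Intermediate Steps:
B = -⅖ (B = 8/(-2 + (-6 - 2*6)) = 8/(-2 + (-6 - 12)) = 8/(-2 - 18) = 8/(-20) = 8*(-1/20) = -⅖ ≈ -0.40000)
E(L) = √(4 + L)
(K(E(5)) + B)² = ((3 + √(4 + 5)) - ⅖)² = ((3 + √9) - ⅖)² = ((3 + 3) - ⅖)² = (6 - ⅖)² = (28/5)² = 784/25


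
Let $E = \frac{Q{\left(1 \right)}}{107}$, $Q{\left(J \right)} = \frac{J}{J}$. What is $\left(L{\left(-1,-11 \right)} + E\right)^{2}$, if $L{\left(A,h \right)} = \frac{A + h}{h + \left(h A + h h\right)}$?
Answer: $\frac{1352569}{167624809} \approx 0.008069$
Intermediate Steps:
$Q{\left(J \right)} = 1$
$E = \frac{1}{107}$ ($E = 1 \cdot \frac{1}{107} = \frac{1}{107} \approx 0.0093458$)
$L{\left(A,h \right)} = \frac{A + h}{h + h^{2} + A h}$ ($L{\left(A,h \right)} = \frac{A + h}{h + \left(A h + h^{2}\right)} = \frac{A + h}{h + \left(h^{2} + A h\right)} = \frac{A + h}{h + h^{2} + A h}$)
$\left(L{\left(-1,-11 \right)} + E\right)^{2} = \left(\frac{-1 - 11}{\left(-11\right) \left(1 - 1 - 11\right)} + \frac{1}{107}\right)^{2} = \left(\left(- \frac{1}{11}\right) \frac{1}{-11} \left(-12\right) + \frac{1}{107}\right)^{2} = \left(\left(- \frac{1}{11}\right) \left(- \frac{1}{11}\right) \left(-12\right) + \frac{1}{107}\right)^{2} = \left(- \frac{12}{121} + \frac{1}{107}\right)^{2} = \left(- \frac{1163}{12947}\right)^{2} = \frac{1352569}{167624809}$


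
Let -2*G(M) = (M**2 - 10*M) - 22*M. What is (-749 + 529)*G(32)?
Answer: 0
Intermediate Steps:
G(M) = 16*M - M**2/2 (G(M) = -((M**2 - 10*M) - 22*M)/2 = -(M**2 - 32*M)/2 = 16*M - M**2/2)
(-749 + 529)*G(32) = (-749 + 529)*((1/2)*32*(32 - 1*32)) = -110*32*(32 - 32) = -110*32*0 = -220*0 = 0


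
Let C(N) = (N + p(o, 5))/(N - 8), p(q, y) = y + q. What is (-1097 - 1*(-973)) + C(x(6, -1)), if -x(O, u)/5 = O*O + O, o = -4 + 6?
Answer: -26829/218 ≈ -123.07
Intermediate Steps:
o = 2
x(O, u) = -5*O - 5*O² (x(O, u) = -5*(O*O + O) = -5*(O² + O) = -5*(O + O²) = -5*O - 5*O²)
p(q, y) = q + y
C(N) = (7 + N)/(-8 + N) (C(N) = (N + (2 + 5))/(N - 8) = (N + 7)/(-8 + N) = (7 + N)/(-8 + N))
(-1097 - 1*(-973)) + C(x(6, -1)) = (-1097 - 1*(-973)) + (7 - 5*6*(1 + 6))/(-8 - 5*6*(1 + 6)) = (-1097 + 973) + (7 - 5*6*7)/(-8 - 5*6*7) = -124 + (7 - 210)/(-8 - 210) = -124 - 203/(-218) = -124 - 1/218*(-203) = -124 + 203/218 = -26829/218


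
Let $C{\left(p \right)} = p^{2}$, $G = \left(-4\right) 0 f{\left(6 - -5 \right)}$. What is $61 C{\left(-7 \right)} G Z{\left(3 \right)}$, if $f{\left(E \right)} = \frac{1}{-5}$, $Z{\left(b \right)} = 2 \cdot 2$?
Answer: $0$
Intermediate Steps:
$Z{\left(b \right)} = 4$
$f{\left(E \right)} = - \frac{1}{5}$
$G = 0$ ($G = \left(-4\right) 0 \left(- \frac{1}{5}\right) = 0 \left(- \frac{1}{5}\right) = 0$)
$61 C{\left(-7 \right)} G Z{\left(3 \right)} = 61 \left(-7\right)^{2} \cdot 0 \cdot 4 = 61 \cdot 49 \cdot 0 = 2989 \cdot 0 = 0$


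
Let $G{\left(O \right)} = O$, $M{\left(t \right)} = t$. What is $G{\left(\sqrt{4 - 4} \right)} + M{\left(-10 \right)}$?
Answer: $-10$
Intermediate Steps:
$G{\left(\sqrt{4 - 4} \right)} + M{\left(-10 \right)} = \sqrt{4 - 4} - 10 = \sqrt{0} - 10 = 0 - 10 = -10$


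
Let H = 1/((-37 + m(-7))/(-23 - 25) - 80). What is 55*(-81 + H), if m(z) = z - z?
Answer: -16945005/3803 ≈ -4455.7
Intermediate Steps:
m(z) = 0
H = -48/3803 (H = 1/((-37 + 0)/(-23 - 25) - 80) = 1/(-37/(-48) - 80) = 1/(-37*(-1/48) - 80) = 1/(37/48 - 80) = 1/(-3803/48) = -48/3803 ≈ -0.012622)
55*(-81 + H) = 55*(-81 - 48/3803) = 55*(-308091/3803) = -16945005/3803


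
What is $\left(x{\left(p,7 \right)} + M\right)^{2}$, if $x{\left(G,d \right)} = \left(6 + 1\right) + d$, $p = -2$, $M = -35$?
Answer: $441$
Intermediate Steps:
$x{\left(G,d \right)} = 7 + d$
$\left(x{\left(p,7 \right)} + M\right)^{2} = \left(\left(7 + 7\right) - 35\right)^{2} = \left(14 - 35\right)^{2} = \left(-21\right)^{2} = 441$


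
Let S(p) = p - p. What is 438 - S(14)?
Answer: 438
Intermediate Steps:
S(p) = 0
438 - S(14) = 438 - 1*0 = 438 + 0 = 438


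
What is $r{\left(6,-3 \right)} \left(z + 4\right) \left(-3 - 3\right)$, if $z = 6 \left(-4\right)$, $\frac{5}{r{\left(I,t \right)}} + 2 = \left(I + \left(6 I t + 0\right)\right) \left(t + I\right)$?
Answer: $- \frac{150}{77} \approx -1.9481$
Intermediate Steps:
$r{\left(I,t \right)} = \frac{5}{-2 + \left(I + t\right) \left(I + 6 I t\right)}$ ($r{\left(I,t \right)} = \frac{5}{-2 + \left(I + \left(6 I t + 0\right)\right) \left(t + I\right)} = \frac{5}{-2 + \left(I + \left(6 I t + 0\right)\right) \left(I + t\right)} = \frac{5}{-2 + \left(I + 6 I t\right) \left(I + t\right)} = \frac{5}{-2 + \left(I + t\right) \left(I + 6 I t\right)}$)
$z = -24$
$r{\left(6,-3 \right)} \left(z + 4\right) \left(-3 - 3\right) = \frac{5}{-2 + 6^{2} + 6 \left(-3\right) + 6 \cdot 6 \left(-3\right)^{2} + 6 \left(-3\right) 6^{2}} \left(-24 + 4\right) \left(-3 - 3\right) = \frac{5}{-2 + 36 - 18 + 6 \cdot 6 \cdot 9 + 6 \left(-3\right) 36} \left(- 20 \left(-3 - 3\right)\right) = \frac{5}{-2 + 36 - 18 + 324 - 648} \left(\left(-20\right) \left(-6\right)\right) = \frac{5}{-308} \cdot 120 = 5 \left(- \frac{1}{308}\right) 120 = \left(- \frac{5}{308}\right) 120 = - \frac{150}{77}$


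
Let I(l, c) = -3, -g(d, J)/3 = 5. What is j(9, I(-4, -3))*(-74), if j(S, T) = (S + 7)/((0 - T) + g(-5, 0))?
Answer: 296/3 ≈ 98.667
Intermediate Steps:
g(d, J) = -15 (g(d, J) = -3*5 = -15)
j(S, T) = (7 + S)/(-15 - T) (j(S, T) = (S + 7)/((0 - T) - 15) = (7 + S)/(-T - 15) = (7 + S)/(-15 - T))
j(9, I(-4, -3))*(-74) = ((-7 - 1*9)/(15 - 3))*(-74) = ((-7 - 9)/12)*(-74) = ((1/12)*(-16))*(-74) = -4/3*(-74) = 296/3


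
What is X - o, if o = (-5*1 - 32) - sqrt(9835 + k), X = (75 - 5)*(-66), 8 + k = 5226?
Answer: -4583 + sqrt(15053) ≈ -4460.3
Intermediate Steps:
k = 5218 (k = -8 + 5226 = 5218)
X = -4620 (X = 70*(-66) = -4620)
o = -37 - sqrt(15053) (o = (-5*1 - 32) - sqrt(9835 + 5218) = (-5 - 32) - sqrt(15053) = -37 - sqrt(15053) ≈ -159.69)
X - o = -4620 - (-37 - sqrt(15053)) = -4620 + (37 + sqrt(15053)) = -4583 + sqrt(15053)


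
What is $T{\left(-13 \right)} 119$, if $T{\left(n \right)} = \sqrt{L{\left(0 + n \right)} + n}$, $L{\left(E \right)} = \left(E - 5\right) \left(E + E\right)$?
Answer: $119 \sqrt{455} \approx 2538.4$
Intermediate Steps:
$L{\left(E \right)} = 2 E \left(-5 + E\right)$ ($L{\left(E \right)} = \left(-5 + E\right) 2 E = 2 E \left(-5 + E\right)$)
$T{\left(n \right)} = \sqrt{n + 2 n \left(-5 + n\right)}$ ($T{\left(n \right)} = \sqrt{2 \left(0 + n\right) \left(-5 + \left(0 + n\right)\right) + n} = \sqrt{2 n \left(-5 + n\right) + n} = \sqrt{n + 2 n \left(-5 + n\right)}$)
$T{\left(-13 \right)} 119 = \sqrt{- 13 \left(-9 + 2 \left(-13\right)\right)} 119 = \sqrt{- 13 \left(-9 - 26\right)} 119 = \sqrt{\left(-13\right) \left(-35\right)} 119 = \sqrt{455} \cdot 119 = 119 \sqrt{455}$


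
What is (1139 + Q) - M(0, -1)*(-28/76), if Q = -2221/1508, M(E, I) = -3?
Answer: 32560761/28652 ≈ 1136.4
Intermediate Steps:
Q = -2221/1508 (Q = -2221*1/1508 = -2221/1508 ≈ -1.4728)
(1139 + Q) - M(0, -1)*(-28/76) = (1139 - 2221/1508) - (-3)*(-28/76) = 1715391/1508 - (-3)*(-28*1/76) = 1715391/1508 - (-3)*(-7)/19 = 1715391/1508 - 1*21/19 = 1715391/1508 - 21/19 = 32560761/28652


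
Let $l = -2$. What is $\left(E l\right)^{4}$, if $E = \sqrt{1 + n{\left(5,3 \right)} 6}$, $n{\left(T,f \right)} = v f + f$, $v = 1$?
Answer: $21904$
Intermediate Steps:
$n{\left(T,f \right)} = 2 f$ ($n{\left(T,f \right)} = 1 f + f = f + f = 2 f$)
$E = \sqrt{37}$ ($E = \sqrt{1 + 2 \cdot 3 \cdot 6} = \sqrt{1 + 6 \cdot 6} = \sqrt{1 + 36} = \sqrt{37} \approx 6.0828$)
$\left(E l\right)^{4} = \left(\sqrt{37} \left(-2\right)\right)^{4} = \left(- 2 \sqrt{37}\right)^{4} = 21904$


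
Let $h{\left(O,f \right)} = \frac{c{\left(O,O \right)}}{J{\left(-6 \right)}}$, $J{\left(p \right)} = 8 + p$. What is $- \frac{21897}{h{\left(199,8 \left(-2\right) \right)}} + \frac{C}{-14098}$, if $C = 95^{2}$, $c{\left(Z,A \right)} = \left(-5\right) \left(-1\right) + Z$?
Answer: $- \frac{1358002}{6307} \approx -215.32$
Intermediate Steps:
$c{\left(Z,A \right)} = 5 + Z$
$h{\left(O,f \right)} = \frac{5}{2} + \frac{O}{2}$ ($h{\left(O,f \right)} = \frac{5 + O}{8 - 6} = \frac{5 + O}{2} = \left(5 + O\right) \frac{1}{2} = \frac{5}{2} + \frac{O}{2}$)
$C = 9025$
$- \frac{21897}{h{\left(199,8 \left(-2\right) \right)}} + \frac{C}{-14098} = - \frac{21897}{\frac{5}{2} + \frac{1}{2} \cdot 199} + \frac{9025}{-14098} = - \frac{21897}{\frac{5}{2} + \frac{199}{2}} + 9025 \left(- \frac{1}{14098}\right) = - \frac{21897}{102} - \frac{475}{742} = \left(-21897\right) \frac{1}{102} - \frac{475}{742} = - \frac{7299}{34} - \frac{475}{742} = - \frac{1358002}{6307}$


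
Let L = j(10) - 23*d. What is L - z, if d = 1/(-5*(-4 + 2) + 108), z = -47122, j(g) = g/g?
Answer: 5560491/118 ≈ 47123.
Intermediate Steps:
j(g) = 1
d = 1/118 (d = 1/(-5*(-2) + 108) = 1/(10 + 108) = 1/118 ≈ 0.0084746)
L = 95/118 (L = 1 - 23*1/118 = 1 - 23/118 = 95/118 ≈ 0.80508)
L - z = 95/118 - 1*(-47122) = 95/118 + 47122 = 5560491/118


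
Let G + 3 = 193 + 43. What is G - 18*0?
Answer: 233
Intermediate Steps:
G = 233 (G = -3 + (193 + 43) = -3 + 236 = 233)
G - 18*0 = 233 - 18*0 = 233 - 1*0 = 233 + 0 = 233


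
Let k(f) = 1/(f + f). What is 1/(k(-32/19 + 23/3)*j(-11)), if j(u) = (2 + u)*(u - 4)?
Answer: 682/7695 ≈ 0.088629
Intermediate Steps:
k(f) = 1/(2*f)
j(u) = (-4 + u)*(2 + u) (j(u) = (2 + u)*(-4 + u) = (-4 + u)*(2 + u))
1/(k(-32/19 + 23/3)*j(-11)) = 1/((1/(2*(-32/19 + 23/3)))*(-8 + (-11)² - 2*(-11))) = 1/((1/(2*(-32*1/19 + 23*(⅓))))*(-8 + 121 + 22)) = 1/((1/(2*(-32/19 + 23/3)))*135) = 1/((1/(2*(341/57)))*135) = 1/(((½)*(57/341))*135) = 1/((57/682)*135) = 1/(7695/682) = 682/7695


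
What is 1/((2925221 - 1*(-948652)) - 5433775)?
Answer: -1/1559902 ≈ -6.4107e-7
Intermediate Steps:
1/((2925221 - 1*(-948652)) - 5433775) = 1/((2925221 + 948652) - 5433775) = 1/(3873873 - 5433775) = 1/(-1559902) = -1/1559902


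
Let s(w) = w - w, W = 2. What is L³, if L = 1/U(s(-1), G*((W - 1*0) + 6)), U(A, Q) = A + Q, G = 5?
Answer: 1/64000 ≈ 1.5625e-5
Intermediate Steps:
s(w) = 0
L = 1/40 (L = 1/(0 + 5*((2 - 1*0) + 6)) = 1/(0 + 5*((2 + 0) + 6)) = 1/(0 + 5*(2 + 6)) = 1/(0 + 5*8) = 1/(0 + 40) = 1/40 ≈ 0.025000)
L³ = (1/40)³ = 1/64000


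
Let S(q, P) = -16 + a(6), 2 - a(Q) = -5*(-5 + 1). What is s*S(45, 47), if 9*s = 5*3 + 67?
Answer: -2788/9 ≈ -309.78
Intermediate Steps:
a(Q) = -18 (a(Q) = 2 - (-5)*(-5 + 1) = 2 - (-5)*(-4) = 2 - 1*20 = 2 - 20 = -18)
s = 82/9 (s = (5*3 + 67)/9 = (15 + 67)/9 = (⅑)*82 = 82/9 ≈ 9.1111)
S(q, P) = -34 (S(q, P) = -16 - 18 = -34)
s*S(45, 47) = (82/9)*(-34) = -2788/9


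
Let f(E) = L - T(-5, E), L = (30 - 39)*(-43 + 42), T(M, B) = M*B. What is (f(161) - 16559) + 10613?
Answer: -5132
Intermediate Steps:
T(M, B) = B*M
L = 9 (L = -9*(-1) = 9)
f(E) = 9 + 5*E (f(E) = 9 - E*(-5) = 9 - (-5)*E = 9 + 5*E)
(f(161) - 16559) + 10613 = ((9 + 5*161) - 16559) + 10613 = ((9 + 805) - 16559) + 10613 = (814 - 16559) + 10613 = -15745 + 10613 = -5132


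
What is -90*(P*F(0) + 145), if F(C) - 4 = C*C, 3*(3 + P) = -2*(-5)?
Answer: -13170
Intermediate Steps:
P = ⅓ (P = -3 + (-2*(-5))/3 = -3 + (⅓)*10 = -3 + 10/3 = ⅓ ≈ 0.33333)
F(C) = 4 + C² (F(C) = 4 + C*C = 4 + C²)
-90*(P*F(0) + 145) = -90*((4 + 0²)/3 + 145) = -90*((4 + 0)/3 + 145) = -90*((⅓)*4 + 145) = -90*(4/3 + 145) = -90*439/3 = -13170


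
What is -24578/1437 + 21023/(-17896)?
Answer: -470057939/25716552 ≈ -18.278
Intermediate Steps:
-24578/1437 + 21023/(-17896) = -24578*1/1437 + 21023*(-1/17896) = -24578/1437 - 21023/17896 = -470057939/25716552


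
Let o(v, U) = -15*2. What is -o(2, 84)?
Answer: 30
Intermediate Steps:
o(v, U) = -30
-o(2, 84) = -1*(-30) = 30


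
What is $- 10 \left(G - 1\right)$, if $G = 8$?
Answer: $-70$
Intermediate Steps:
$- 10 \left(G - 1\right) = - 10 \left(8 - 1\right) = \left(-10\right) 7 = -70$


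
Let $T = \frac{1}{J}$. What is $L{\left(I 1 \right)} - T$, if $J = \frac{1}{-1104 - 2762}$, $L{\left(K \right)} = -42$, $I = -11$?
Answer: $3824$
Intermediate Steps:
$J = - \frac{1}{3866}$ ($J = \frac{1}{-3866} = - \frac{1}{3866} \approx -0.00025867$)
$T = -3866$ ($T = \frac{1}{- \frac{1}{3866}} = -3866$)
$L{\left(I 1 \right)} - T = -42 - -3866 = -42 + 3866 = 3824$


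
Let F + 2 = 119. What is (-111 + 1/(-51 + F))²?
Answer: 53655625/4356 ≈ 12318.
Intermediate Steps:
F = 117 (F = -2 + 119 = 117)
(-111 + 1/(-51 + F))² = (-111 + 1/(-51 + 117))² = (-111 + 1/66)² = (-7325/66)² = 53655625/4356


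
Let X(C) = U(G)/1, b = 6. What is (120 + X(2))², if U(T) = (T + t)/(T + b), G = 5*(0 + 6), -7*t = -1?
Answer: 927263401/63504 ≈ 14602.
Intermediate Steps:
t = ⅐ (t = -⅐*(-1) = ⅐ ≈ 0.14286)
G = 30 (G = 5*6 = 30)
U(T) = (⅐ + T)/(6 + T) (U(T) = (T + ⅐)/(T + 6) = (⅐ + T)/(6 + T))
X(C) = 211/252 (X(C) = ((⅐ + 30)/(6 + 30))/1 = ((211/7)/36)*1 = ((1/36)*(211/7))*1 = (211/252)*1 = 211/252)
(120 + X(2))² = (120 + 211/252)² = (30451/252)² = 927263401/63504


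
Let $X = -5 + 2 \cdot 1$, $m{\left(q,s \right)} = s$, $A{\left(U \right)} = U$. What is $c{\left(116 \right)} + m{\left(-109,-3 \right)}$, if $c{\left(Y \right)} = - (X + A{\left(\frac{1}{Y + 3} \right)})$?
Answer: $- \frac{1}{119} \approx -0.0084034$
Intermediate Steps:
$X = -3$ ($X = -5 + 2 = -3$)
$c{\left(Y \right)} = 3 - \frac{1}{3 + Y}$ ($c{\left(Y \right)} = - (-3 + \frac{1}{Y + 3}) = - (-3 + \frac{1}{3 + Y}) = 3 - \frac{1}{3 + Y}$)
$c{\left(116 \right)} + m{\left(-109,-3 \right)} = \frac{8 + 3 \cdot 116}{3 + 116} - 3 = \frac{8 + 348}{119} - 3 = \frac{1}{119} \cdot 356 - 3 = \frac{356}{119} - 3 = - \frac{1}{119}$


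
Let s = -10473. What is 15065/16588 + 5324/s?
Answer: 69461233/173726124 ≈ 0.39983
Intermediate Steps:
15065/16588 + 5324/s = 15065/16588 + 5324/(-10473) = 15065*(1/16588) + 5324*(-1/10473) = 15065/16588 - 5324/10473 = 69461233/173726124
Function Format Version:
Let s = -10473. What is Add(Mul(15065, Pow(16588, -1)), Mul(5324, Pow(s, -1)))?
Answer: Rational(69461233, 173726124) ≈ 0.39983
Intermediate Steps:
Add(Mul(15065, Pow(16588, -1)), Mul(5324, Pow(s, -1))) = Add(Mul(15065, Pow(16588, -1)), Mul(5324, Pow(-10473, -1))) = Add(Mul(15065, Rational(1, 16588)), Mul(5324, Rational(-1, 10473))) = Add(Rational(15065, 16588), Rational(-5324, 10473)) = Rational(69461233, 173726124)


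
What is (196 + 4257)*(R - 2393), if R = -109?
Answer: -11141406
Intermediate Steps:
(196 + 4257)*(R - 2393) = (196 + 4257)*(-109 - 2393) = 4453*(-2502) = -11141406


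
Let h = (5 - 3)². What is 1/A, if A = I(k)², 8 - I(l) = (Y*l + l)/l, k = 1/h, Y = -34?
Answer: 1/1681 ≈ 0.00059488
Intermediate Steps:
h = 4 (h = 2² = 4)
k = ¼ (k = 1/4 = ¼ ≈ 0.25000)
I(l) = 41 (I(l) = 8 - (-34*l + l)/l = 8 - (-33*l)/l = 8 - 1*(-33) = 8 + 33 = 41)
A = 1681 (A = 41² = 1681)
1/A = 1/1681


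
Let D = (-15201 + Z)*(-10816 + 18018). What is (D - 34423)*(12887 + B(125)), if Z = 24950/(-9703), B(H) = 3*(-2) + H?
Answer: -13822449939385850/9703 ≈ -1.4246e+12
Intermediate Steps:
B(H) = -6 + H
Z = -24950/9703 (Z = 24950*(-1/9703) = -24950/9703 ≈ -2.5714)
D = -1062440862106/9703 (D = (-15201 - 24950/9703)*(-10816 + 18018) = -147520253/9703*7202 = -1062440862106/9703 ≈ -1.0950e+8)
(D - 34423)*(12887 + B(125)) = (-1062440862106/9703 - 34423)*(12887 + (-6 + 125)) = -1062774868475*(12887 + 119)/9703 = -1062774868475/9703*13006 = -13822449939385850/9703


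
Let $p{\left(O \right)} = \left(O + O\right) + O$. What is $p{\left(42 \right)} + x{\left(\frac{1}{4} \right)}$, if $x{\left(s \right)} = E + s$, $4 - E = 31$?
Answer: $\frac{397}{4} \approx 99.25$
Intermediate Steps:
$E = -27$ ($E = 4 - 31 = -27$)
$x{\left(s \right)} = -27 + s$
$p{\left(O \right)} = 3 O$ ($p{\left(O \right)} = 2 O + O = 3 O$)
$p{\left(42 \right)} + x{\left(\frac{1}{4} \right)} = 3 \cdot 42 - \left(27 - \frac{1}{4}\right) = 126 + \left(-27 + \frac{1}{4}\right) = 126 - \frac{107}{4} = \frac{397}{4}$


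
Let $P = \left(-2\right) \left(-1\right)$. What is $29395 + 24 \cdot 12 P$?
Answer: $29971$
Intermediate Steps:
$P = 2$
$29395 + 24 \cdot 12 P = 29395 + 24 \cdot 12 \cdot 2 = 29395 + 288 \cdot 2 = 29395 + 576 = 29971$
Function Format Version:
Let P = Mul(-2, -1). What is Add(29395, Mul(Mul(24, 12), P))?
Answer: 29971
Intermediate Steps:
P = 2
Add(29395, Mul(Mul(24, 12), P)) = Add(29395, Mul(Mul(24, 12), 2)) = Add(29395, Mul(288, 2)) = Add(29395, 576) = 29971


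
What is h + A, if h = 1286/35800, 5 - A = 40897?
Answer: -731966157/17900 ≈ -40892.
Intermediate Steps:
A = -40892 (A = 5 - 1*40897 = 5 - 40897 = -40892)
h = 643/17900 (h = 1286*(1/35800) = 643/17900 ≈ 0.035922)
h + A = 643/17900 - 40892 = -731966157/17900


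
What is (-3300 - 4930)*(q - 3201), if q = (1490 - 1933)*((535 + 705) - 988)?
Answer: 945108510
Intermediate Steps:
q = -111636 (q = -443*(1240 - 988) = -443*252 = -111636)
(-3300 - 4930)*(q - 3201) = (-3300 - 4930)*(-111636 - 3201) = -8230*(-114837) = 945108510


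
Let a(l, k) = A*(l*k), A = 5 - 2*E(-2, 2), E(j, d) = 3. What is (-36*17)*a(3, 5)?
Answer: 9180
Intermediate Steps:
A = -1 (A = 5 - 2*3 = 5 - 6 = -1)
a(l, k) = -k*l (a(l, k) = -l*k = -k*l)
(-36*17)*a(3, 5) = (-36*17)*(-1*5*3) = -612*(-15) = 9180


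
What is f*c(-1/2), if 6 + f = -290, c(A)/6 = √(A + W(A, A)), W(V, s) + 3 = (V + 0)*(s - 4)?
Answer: -888*I*√5 ≈ -1985.6*I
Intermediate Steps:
W(V, s) = -3 + V*(-4 + s) (W(V, s) = -3 + (V + 0)*(s - 4) = -3 + V*(-4 + s))
c(A) = 6*√(-3 + A² - 3*A) (c(A) = 6*√(A + (-3 - 4*A + A*A)) = 6*√(A + (-3 - 4*A + A²)) = 6*√(A + (-3 + A² - 4*A)) = 6*√(-3 + A² - 3*A))
f = -296 (f = -6 - 290 = -296)
f*c(-1/2) = -1776*√(-3 + (-1/2)² - (-3)/2) = -1776*√(-3 + (-1*½)² - (-3)/2) = -1776*√(-3 + (-½)² - 3*(-½)) = -1776*√(-3 + ¼ + 3/2) = -1776*√(-5/4) = -1776*I*√5/2 = -888*I*√5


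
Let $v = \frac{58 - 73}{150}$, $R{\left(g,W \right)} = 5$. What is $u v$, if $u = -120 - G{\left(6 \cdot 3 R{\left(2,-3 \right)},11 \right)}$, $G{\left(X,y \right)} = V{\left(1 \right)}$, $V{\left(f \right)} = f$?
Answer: $\frac{121}{10} \approx 12.1$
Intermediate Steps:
$v = - \frac{1}{10}$ ($v = \left(-15\right) \frac{1}{150} = - \frac{1}{10} \approx -0.1$)
$G{\left(X,y \right)} = 1$
$u = -121$ ($u = -120 - 1 = -121$)
$u v = \left(-121\right) \left(- \frac{1}{10}\right) = \frac{121}{10}$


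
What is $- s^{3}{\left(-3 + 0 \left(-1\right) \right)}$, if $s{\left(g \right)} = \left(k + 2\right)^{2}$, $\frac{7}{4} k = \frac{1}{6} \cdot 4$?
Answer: $- \frac{15625000000}{85766121} \approx -182.18$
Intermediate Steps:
$k = \frac{8}{21}$ ($k = \frac{4 \cdot \frac{1}{6} \cdot 4}{7} = \frac{4}{7} \cdot \frac{2}{3} = \frac{8}{21} \approx 0.38095$)
$s{\left(g \right)} = \frac{2500}{441}$ ($s{\left(g \right)} = \left(\frac{8}{21} + 2\right)^{2} = \left(\frac{50}{21}\right)^{2} = \frac{2500}{441}$)
$- s^{3}{\left(-3 + 0 \left(-1\right) \right)} = - \left(\frac{2500}{441}\right)^{3} = \left(-1\right) \frac{15625000000}{85766121} = - \frac{15625000000}{85766121}$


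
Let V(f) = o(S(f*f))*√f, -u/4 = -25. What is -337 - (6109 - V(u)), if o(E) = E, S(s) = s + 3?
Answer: 93584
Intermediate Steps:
S(s) = 3 + s
u = 100 (u = -4*(-25) = 100)
V(f) = √f*(3 + f²) (V(f) = (3 + f*f)*√f = (3 + f²)*√f = √f*(3 + f²))
-337 - (6109 - V(u)) = -337 - (6109 - √100*(3 + 100²)) = -337 - (6109 - 10*(3 + 10000)) = -337 - (6109 - 10*10003) = -337 - (6109 - 1*100030) = -337 - (6109 - 100030) = -337 - 1*(-93921) = -337 + 93921 = 93584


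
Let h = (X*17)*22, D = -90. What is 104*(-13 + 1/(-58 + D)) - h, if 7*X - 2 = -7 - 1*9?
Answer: -22374/37 ≈ -604.70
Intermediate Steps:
X = -2 (X = 2/7 + (-7 - 1*9)/7 = 2/7 + (-7 - 9)/7 = 2/7 + (⅐)*(-16) = 2/7 - 16/7 = -2)
h = -748 (h = -2*17*22 = -34*22 = -748)
104*(-13 + 1/(-58 + D)) - h = 104*(-13 + 1/(-58 - 90)) - 1*(-748) = 104*(-13 + 1/(-148)) + 748 = 104*(-13 - 1/148) + 748 = 104*(-1925/148) + 748 = -50050/37 + 748 = -22374/37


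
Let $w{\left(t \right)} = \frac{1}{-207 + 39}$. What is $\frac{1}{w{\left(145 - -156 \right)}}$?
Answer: $-168$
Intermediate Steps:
$w{\left(t \right)} = - \frac{1}{168}$ ($w{\left(t \right)} = \frac{1}{-168} = - \frac{1}{168}$)
$\frac{1}{w{\left(145 - -156 \right)}} = \frac{1}{- \frac{1}{168}} = -168$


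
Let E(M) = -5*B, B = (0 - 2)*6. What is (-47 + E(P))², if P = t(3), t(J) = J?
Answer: 169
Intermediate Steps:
B = -12 (B = -2*6 = -12)
P = 3
E(M) = 60 (E(M) = -5*(-12) = 60)
(-47 + E(P))² = (-47 + 60)² = 13² = 169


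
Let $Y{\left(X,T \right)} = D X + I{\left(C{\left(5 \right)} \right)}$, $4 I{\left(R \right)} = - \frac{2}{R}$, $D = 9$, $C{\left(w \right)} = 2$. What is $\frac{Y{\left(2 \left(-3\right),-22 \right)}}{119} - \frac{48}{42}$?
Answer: $- \frac{761}{476} \approx -1.5987$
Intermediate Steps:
$I{\left(R \right)} = - \frac{1}{2 R}$ ($I{\left(R \right)} = \frac{\left(-2\right) \frac{1}{R}}{4} = - \frac{1}{2 R}$)
$Y{\left(X,T \right)} = - \frac{1}{4} + 9 X$ ($Y{\left(X,T \right)} = 9 X - \frac{1}{2 \cdot 2} = 9 X - \frac{1}{4} = - \frac{1}{4} + 9 X$)
$\frac{Y{\left(2 \left(-3\right),-22 \right)}}{119} - \frac{48}{42} = \frac{- \frac{1}{4} + 9 \cdot 2 \left(-3\right)}{119} - \frac{48}{42} = \left(- \frac{1}{4} + 9 \left(-6\right)\right) \frac{1}{119} - \frac{8}{7} = \left(- \frac{1}{4} - 54\right) \frac{1}{119} - \frac{8}{7} = \left(- \frac{217}{4}\right) \frac{1}{119} - \frac{8}{7} = - \frac{31}{68} - \frac{8}{7} = - \frac{761}{476}$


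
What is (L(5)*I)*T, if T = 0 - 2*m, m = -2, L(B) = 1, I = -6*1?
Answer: -24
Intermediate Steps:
I = -6
T = 4 (T = 0 - 2*(-2) = 0 + 4 = 4)
(L(5)*I)*T = (1*(-6))*4 = -6*4 = -24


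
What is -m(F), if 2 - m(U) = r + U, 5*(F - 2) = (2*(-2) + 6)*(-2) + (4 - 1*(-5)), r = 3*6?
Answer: 19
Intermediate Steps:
r = 18
F = 3 (F = 2 + ((2*(-2) + 6)*(-2) + (4 - 1*(-5)))/5 = 2 + ((-4 + 6)*(-2) + (4 + 5))/5 = 2 + (2*(-2) + 9)/5 = 2 + (-4 + 9)/5 = 2 + (1/5)*5 = 2 + 1 = 3)
m(U) = -16 - U (m(U) = 2 - (18 + U) = 2 + (-18 - U) = -16 - U)
-m(F) = -(-16 - 1*3) = -(-16 - 3) = -1*(-19) = 19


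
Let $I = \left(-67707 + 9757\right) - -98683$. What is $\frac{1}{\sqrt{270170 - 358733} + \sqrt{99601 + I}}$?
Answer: $\frac{1}{\sqrt{140334} + i \sqrt{88563}} \approx 0.0016366 - 0.0013001 i$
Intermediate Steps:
$I = 40733$ ($I = -57950 + 98683 = 40733$)
$\frac{1}{\sqrt{270170 - 358733} + \sqrt{99601 + I}} = \frac{1}{\sqrt{270170 - 358733} + \sqrt{99601 + 40733}} = \frac{1}{\sqrt{-88563} + \sqrt{140334}} = \frac{1}{i \sqrt{88563} + \sqrt{140334}} = \frac{1}{\sqrt{140334} + i \sqrt{88563}}$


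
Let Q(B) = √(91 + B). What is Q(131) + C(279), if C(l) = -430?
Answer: -430 + √222 ≈ -415.10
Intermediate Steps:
Q(131) + C(279) = √(91 + 131) - 430 = √222 - 430 = -430 + √222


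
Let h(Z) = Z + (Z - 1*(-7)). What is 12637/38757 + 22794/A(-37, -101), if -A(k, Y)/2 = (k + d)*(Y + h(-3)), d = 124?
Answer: 6340867/3875700 ≈ 1.6361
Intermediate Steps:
h(Z) = 7 + 2*Z (h(Z) = Z + (Z + 7) = Z + (7 + Z) = 7 + 2*Z)
A(k, Y) = -2*(1 + Y)*(124 + k) (A(k, Y) = -2*(k + 124)*(Y + (7 + 2*(-3))) = -2*(124 + k)*(Y + (7 - 6)) = -2*(124 + k)*(Y + 1) = -2*(124 + k)*(1 + Y) = -2*(1 + Y)*(124 + k))
12637/38757 + 22794/A(-37, -101) = 12637/38757 + 22794/(-248 - 248*(-101) - 2*(-37) - 2*(-101)*(-37)) = 12637*(1/38757) + 22794/(-248 + 25048 + 74 - 7474) = 12637/38757 + 22794/17400 = 12637/38757 + 22794*(1/17400) = 12637/38757 + 131/100 = 6340867/3875700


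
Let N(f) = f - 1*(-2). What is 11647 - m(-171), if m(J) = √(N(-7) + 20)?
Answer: 11647 - √15 ≈ 11643.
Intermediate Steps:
N(f) = 2 + f (N(f) = f + 2 = 2 + f)
m(J) = √15 (m(J) = √((2 - 7) + 20) = √(-5 + 20) = √15)
11647 - m(-171) = 11647 - √15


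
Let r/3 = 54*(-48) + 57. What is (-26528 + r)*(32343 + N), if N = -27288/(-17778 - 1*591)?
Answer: -2253293237635/2041 ≈ -1.1040e+9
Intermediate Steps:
r = -7605 (r = 3*(54*(-48) + 57) = 3*(-2592 + 57) = 3*(-2535) = -7605)
N = 3032/2041 (N = -27288/(-17778 - 591) = -27288/(-18369) = -27288*(-1/18369) = 3032/2041 ≈ 1.4855)
(-26528 + r)*(32343 + N) = (-26528 - 7605)*(32343 + 3032/2041) = -34133*66015095/2041 = -2253293237635/2041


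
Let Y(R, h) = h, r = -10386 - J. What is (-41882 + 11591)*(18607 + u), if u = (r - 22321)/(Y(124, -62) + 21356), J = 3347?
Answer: -666707272698/1183 ≈ -5.6357e+8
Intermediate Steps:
r = -13733 (r = -10386 - 1*3347 = -10386 - 3347 = -13733)
u = -2003/1183 (u = (-13733 - 22321)/(-62 + 21356) = -36054/21294 = -36054*1/21294 = -2003/1183 ≈ -1.6932)
(-41882 + 11591)*(18607 + u) = (-41882 + 11591)*(18607 - 2003/1183) = -30291*22010078/1183 = -666707272698/1183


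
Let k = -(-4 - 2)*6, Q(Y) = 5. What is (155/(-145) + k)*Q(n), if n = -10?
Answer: 5065/29 ≈ 174.66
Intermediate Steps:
k = 36 (k = -(-6)*6 = -1*(-36) = 36)
(155/(-145) + k)*Q(n) = (155/(-145) + 36)*5 = (155*(-1/145) + 36)*5 = (-31/29 + 36)*5 = (1013/29)*5 = 5065/29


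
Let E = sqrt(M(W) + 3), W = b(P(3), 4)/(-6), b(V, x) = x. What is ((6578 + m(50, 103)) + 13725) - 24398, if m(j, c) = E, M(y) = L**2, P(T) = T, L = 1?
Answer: -4093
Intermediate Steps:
W = -2/3 (W = 4/(-6) = 4*(-1/6) = -2/3 ≈ -0.66667)
M(y) = 1 (M(y) = 1**2 = 1)
E = 2 (E = sqrt(1 + 3) = sqrt(4) = 2)
m(j, c) = 2
((6578 + m(50, 103)) + 13725) - 24398 = ((6578 + 2) + 13725) - 24398 = (6580 + 13725) - 24398 = 20305 - 24398 = -4093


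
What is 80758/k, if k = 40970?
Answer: 40379/20485 ≈ 1.9711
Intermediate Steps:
80758/k = 80758/40970 = 80758*(1/40970) = 40379/20485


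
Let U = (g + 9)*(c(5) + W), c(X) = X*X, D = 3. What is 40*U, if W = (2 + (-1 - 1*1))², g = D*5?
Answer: 24000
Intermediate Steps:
g = 15 (g = 3*5 = 15)
c(X) = X²
W = 0 (W = (2 + (-1 - 1))² = (2 - 2)² = 0² = 0)
U = 600 (U = (15 + 9)*(5² + 0) = 24*(25 + 0) = 24*25 = 600)
40*U = 40*600 = 24000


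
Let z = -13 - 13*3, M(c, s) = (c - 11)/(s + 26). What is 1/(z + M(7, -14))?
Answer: -3/157 ≈ -0.019108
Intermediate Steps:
M(c, s) = (-11 + c)/(26 + s)
z = -52 (z = -13 - 39 = -52)
1/(z + M(7, -14)) = 1/(-52 + (-11 + 7)/(26 - 14)) = 1/(-52 - 4/12) = 1/(-52 + (1/12)*(-4)) = 1/(-52 - ⅓) = 1/(-157/3) = -3/157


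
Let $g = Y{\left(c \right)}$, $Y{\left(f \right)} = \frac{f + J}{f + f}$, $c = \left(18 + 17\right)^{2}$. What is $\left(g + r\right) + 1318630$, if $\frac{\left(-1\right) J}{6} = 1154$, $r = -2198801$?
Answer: $- \frac{2156424649}{2450} \approx -8.8017 \cdot 10^{5}$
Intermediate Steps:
$J = -6924$ ($J = \left(-6\right) 1154 = -6924$)
$c = 1225$ ($c = 35^{2} = 1225$)
$Y{\left(f \right)} = \frac{-6924 + f}{2 f}$ ($Y{\left(f \right)} = \frac{f - 6924}{f + f} = \frac{-6924 + f}{2 f}$)
$g = - \frac{5699}{2450}$ ($g = \frac{-6924 + 1225}{2 \cdot 1225} = \frac{1}{2} \cdot \frac{1}{1225} \left(-5699\right) = - \frac{5699}{2450} \approx -2.3261$)
$\left(g + r\right) + 1318630 = \left(- \frac{5699}{2450} - 2198801\right) + 1318630 = - \frac{5387068149}{2450} + 1318630 = - \frac{2156424649}{2450}$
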